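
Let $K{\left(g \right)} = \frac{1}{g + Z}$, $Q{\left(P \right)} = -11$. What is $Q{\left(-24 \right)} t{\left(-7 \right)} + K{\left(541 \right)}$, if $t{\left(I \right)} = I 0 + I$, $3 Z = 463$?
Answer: $\frac{160625}{2086} \approx 77.001$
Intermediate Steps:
$Z = \frac{463}{3}$ ($Z = \frac{1}{3} \cdot 463 = \frac{463}{3} \approx 154.33$)
$t{\left(I \right)} = I$ ($t{\left(I \right)} = 0 + I = I$)
$K{\left(g \right)} = \frac{1}{\frac{463}{3} + g}$ ($K{\left(g \right)} = \frac{1}{g + \frac{463}{3}} = \frac{1}{\frac{463}{3} + g}$)
$Q{\left(-24 \right)} t{\left(-7 \right)} + K{\left(541 \right)} = \left(-11\right) \left(-7\right) + \frac{3}{463 + 3 \cdot 541} = 77 + \frac{3}{463 + 1623} = 77 + \frac{3}{2086} = \frac{160625}{2086}$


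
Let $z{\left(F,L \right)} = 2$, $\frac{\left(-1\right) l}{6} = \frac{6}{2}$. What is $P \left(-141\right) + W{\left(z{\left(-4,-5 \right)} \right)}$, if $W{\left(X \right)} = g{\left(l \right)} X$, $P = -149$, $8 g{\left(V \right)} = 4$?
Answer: $21010$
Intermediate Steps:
$l = -18$ ($l = - 6 \cdot \frac{6}{2} = - 6 \cdot 6 \cdot \frac{1}{2} = \left(-6\right) 3 = -18$)
$g{\left(V \right)} = \frac{1}{2}$ ($g{\left(V \right)} = \frac{1}{8} \cdot 4 = \frac{1}{2}$)
$W{\left(X \right)} = \frac{X}{2}$
$P \left(-141\right) + W{\left(z{\left(-4,-5 \right)} \right)} = \left(-149\right) \left(-141\right) + \frac{1}{2} \cdot 2 = 21009 + 1 = 21010$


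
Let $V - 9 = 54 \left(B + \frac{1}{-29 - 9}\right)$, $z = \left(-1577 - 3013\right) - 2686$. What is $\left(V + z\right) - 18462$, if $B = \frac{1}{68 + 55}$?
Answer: $- \frac{20043656}{779} \approx -25730.0$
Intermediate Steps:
$z = -7276$ ($z = -4590 - 2686 = -7276$)
$B = \frac{1}{123} \approx 0.0081301$
$V = \frac{6246}{779}$ ($V = 9 + 54 \left(\frac{1}{123} + \frac{1}{-29 - 9}\right) = 9 + 54 \left(\frac{1}{123} + \frac{1}{-38}\right) = 9 + 54 \left(\frac{1}{123} - \frac{1}{38}\right) = 9 + 54 \left(- \frac{85}{4674}\right) = 9 - \frac{765}{779} = \frac{6246}{779} \approx 8.018$)
$\left(V + z\right) - 18462 = \left(\frac{6246}{779} - 7276\right) - 18462 = - \frac{5661758}{779} - 18462 = - \frac{20043656}{779}$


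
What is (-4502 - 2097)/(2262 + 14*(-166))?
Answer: 6599/62 ≈ 106.44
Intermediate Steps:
(-4502 - 2097)/(2262 + 14*(-166)) = -6599/(2262 - 2324) = -6599/(-62) = -6599*(-1/62) = 6599/62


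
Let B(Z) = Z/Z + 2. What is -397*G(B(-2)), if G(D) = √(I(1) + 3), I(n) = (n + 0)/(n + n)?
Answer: -397*√14/2 ≈ -742.72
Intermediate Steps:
I(n) = ½ (I(n) = n/((2*n)) = n*(1/(2*n)) = ½)
B(Z) = 3 (B(Z) = 1 + 2 = 3)
G(D) = √14/2 (G(D) = √(½ + 3) = √(7/2) = √14/2)
-397*G(B(-2)) = -397*√14/2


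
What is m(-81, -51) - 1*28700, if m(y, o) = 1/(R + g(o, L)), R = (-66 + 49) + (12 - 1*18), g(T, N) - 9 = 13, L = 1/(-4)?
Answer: -28701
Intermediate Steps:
L = -¼ ≈ -0.25000
g(T, N) = 22 (g(T, N) = 9 + 13 = 22)
R = -23 (R = -17 + (12 - 18) = -17 - 6 = -23)
m(y, o) = -1 (m(y, o) = 1/(-23 + 22) = 1/(-1) = -1)
m(-81, -51) - 1*28700 = -1 - 1*28700 = -1 - 28700 = -28701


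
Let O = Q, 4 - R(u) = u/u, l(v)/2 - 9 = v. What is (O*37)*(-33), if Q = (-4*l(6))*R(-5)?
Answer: 439560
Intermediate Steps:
l(v) = 18 + 2*v
R(u) = 3 (R(u) = 4 - u/u = 4 - 1*1 = 4 - 1 = 3)
Q = -360 (Q = -4*(18 + 2*6)*3 = -4*(18 + 12)*3 = -4*30*3 = -120*3 = -360)
O = -360
(O*37)*(-33) = -360*37*(-33) = -13320*(-33) = 439560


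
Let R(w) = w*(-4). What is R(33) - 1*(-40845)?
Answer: 40713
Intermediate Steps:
R(w) = -4*w
R(33) - 1*(-40845) = -4*33 - 1*(-40845) = -132 + 40845 = 40713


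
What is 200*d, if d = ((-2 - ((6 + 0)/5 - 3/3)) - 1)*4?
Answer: -2560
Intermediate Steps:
d = -64/5 (d = ((-2 - (6*(⅕) - 3*⅓)) - 1)*4 = ((-2 - (6/5 - 1)) - 1)*4 = ((-2 - 1*⅕) - 1)*4 = ((-2 - ⅕) - 1)*4 = (-11/5 - 1)*4 = -16/5*4 = -64/5 ≈ -12.800)
200*d = 200*(-64/5) = -2560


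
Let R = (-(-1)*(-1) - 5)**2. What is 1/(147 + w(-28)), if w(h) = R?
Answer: 1/183 ≈ 0.0054645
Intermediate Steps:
R = 36 (R = (-1*1 - 5)**2 = (-1 - 5)**2 = (-6)**2 = 36)
w(h) = 36
1/(147 + w(-28)) = 1/(147 + 36) = 1/183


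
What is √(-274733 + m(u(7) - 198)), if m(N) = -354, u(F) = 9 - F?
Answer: I*√275087 ≈ 524.49*I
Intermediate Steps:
√(-274733 + m(u(7) - 198)) = √(-274733 - 354) = √(-275087) = I*√275087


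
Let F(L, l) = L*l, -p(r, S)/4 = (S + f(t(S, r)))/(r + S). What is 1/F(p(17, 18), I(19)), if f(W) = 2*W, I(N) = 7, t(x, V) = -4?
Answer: -⅛ ≈ -0.12500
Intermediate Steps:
p(r, S) = -4*(-8 + S)/(S + r) (p(r, S) = -4*(S + 2*(-4))/(r + S) = -4*(S - 8)/(S + r) = -4*(-8 + S)/(S + r))
1/F(p(17, 18), I(19)) = 1/((4*(8 - 1*18)/(18 + 17))*7) = 1/((4*(8 - 18)/35)*7) = 1/((4*(1/35)*(-10))*7) = 1/(-8/7*7) = 1/(-8) = -⅛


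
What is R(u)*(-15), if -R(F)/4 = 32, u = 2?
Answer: 1920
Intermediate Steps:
R(F) = -128 (R(F) = -4*32 = -128)
R(u)*(-15) = -128*(-15) = 1920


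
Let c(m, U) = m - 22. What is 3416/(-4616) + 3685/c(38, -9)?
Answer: 2119413/9232 ≈ 229.57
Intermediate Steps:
c(m, U) = -22 + m
3416/(-4616) + 3685/c(38, -9) = 3416/(-4616) + 3685/(-22 + 38) = 3416*(-1/4616) + 3685/16 = -427/577 + 3685*(1/16) = -427/577 + 3685/16 = 2119413/9232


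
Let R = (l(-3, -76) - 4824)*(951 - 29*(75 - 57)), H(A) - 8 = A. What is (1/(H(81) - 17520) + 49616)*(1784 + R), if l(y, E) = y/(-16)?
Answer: -28611273377521975/278896 ≈ -1.0259e+11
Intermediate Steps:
l(y, E) = -y/16 (l(y, E) = y*(-1/16) = -y/16)
H(A) = 8 + A
R = -33110649/16 (R = (-1/16*(-3) - 4824)*(951 - 29*(75 - 57)) = (3/16 - 4824)*(951 - 29*18) = -77181*(951 - 522)/16 = -77181/16*429 = -33110649/16 ≈ -2.0694e+6)
(1/(H(81) - 17520) + 49616)*(1784 + R) = (1/((8 + 81) - 17520) + 49616)*(1784 - 33110649/16) = (1/(89 - 17520) + 49616)*(-33082105/16) = (1/(-17431) + 49616)*(-33082105/16) = (-1/17431 + 49616)*(-33082105/16) = (864856495/17431)*(-33082105/16) = -28611273377521975/278896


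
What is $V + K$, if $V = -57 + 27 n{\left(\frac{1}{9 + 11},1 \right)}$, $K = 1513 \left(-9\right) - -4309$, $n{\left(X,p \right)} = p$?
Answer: $-9338$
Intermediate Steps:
$K = -9308$ ($K = -13617 + 4309 = -9308$)
$V = -30$ ($V = -57 + 27 \cdot 1 = -57 + 27 = -30$)
$V + K = -30 - 9308 = -9338$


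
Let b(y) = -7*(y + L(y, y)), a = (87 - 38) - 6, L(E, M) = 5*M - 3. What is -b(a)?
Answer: 1785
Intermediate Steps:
L(E, M) = -3 + 5*M
a = 43 (a = 49 - 6 = 43)
b(y) = 21 - 42*y (b(y) = -7*(y + (-3 + 5*y)) = -7*(-3 + 6*y) = 21 - 42*y)
-b(a) = -(21 - 42*43) = -(21 - 1806) = -1*(-1785) = 1785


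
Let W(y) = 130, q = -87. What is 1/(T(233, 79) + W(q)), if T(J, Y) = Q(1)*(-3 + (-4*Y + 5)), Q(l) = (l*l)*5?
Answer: -1/1440 ≈ -0.00069444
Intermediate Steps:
Q(l) = 5*l² (Q(l) = l²*5 = 5*l²)
T(J, Y) = 10 - 20*Y (T(J, Y) = (5*1²)*(-3 + (-4*Y + 5)) = (5*1)*(-3 + (5 - 4*Y)) = 5*(2 - 4*Y) = 10 - 20*Y)
1/(T(233, 79) + W(q)) = 1/((10 - 20*79) + 130) = 1/((10 - 1580) + 130) = 1/(-1570 + 130) = 1/(-1440) = -1/1440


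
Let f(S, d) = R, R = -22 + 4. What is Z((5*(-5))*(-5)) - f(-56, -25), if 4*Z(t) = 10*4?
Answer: 28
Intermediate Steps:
R = -18
f(S, d) = -18
Z(t) = 10 (Z(t) = (10*4)/4 = (¼)*40 = 10)
Z((5*(-5))*(-5)) - f(-56, -25) = 10 - 1*(-18) = 10 + 18 = 28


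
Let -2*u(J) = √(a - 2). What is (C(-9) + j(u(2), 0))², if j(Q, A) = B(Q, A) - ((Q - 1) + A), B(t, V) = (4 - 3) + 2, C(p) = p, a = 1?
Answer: (10 - I)²/4 ≈ 24.75 - 5.0*I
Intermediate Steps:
u(J) = -I/2 (u(J) = -√(1 - 2)/2 = -I/2)
B(t, V) = 3 (B(t, V) = 1 + 2 = 3)
j(Q, A) = 4 - A - Q (j(Q, A) = 3 - ((Q - 1) + A) = 3 - ((-1 + Q) + A) = 3 - (-1 + A + Q) = 3 + (1 - A - Q) = 4 - A - Q)
(C(-9) + j(u(2), 0))² = (-9 + (4 - 1*0 - (-1)*I/2))² = (-9 + (4 + 0 + I/2))² = (-9 + (4 + I/2))² = (-5 + I/2)²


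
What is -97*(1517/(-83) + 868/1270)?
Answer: 89945481/52705 ≈ 1706.6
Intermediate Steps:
-97*(1517/(-83) + 868/1270) = -97*(1517*(-1/83) + 868*(1/1270)) = -97*(-1517/83 + 434/635) = -97*(-927273/52705) = 89945481/52705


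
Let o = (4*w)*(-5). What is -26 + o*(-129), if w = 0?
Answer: -26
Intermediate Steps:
o = 0 (o = (4*0)*(-5) = 0*(-5) = 0)
-26 + o*(-129) = -26 + 0*(-129) = -26 + 0 = -26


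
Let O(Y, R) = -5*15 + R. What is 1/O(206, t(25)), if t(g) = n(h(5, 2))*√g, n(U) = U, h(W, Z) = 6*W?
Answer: 1/75 ≈ 0.013333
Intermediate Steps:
t(g) = 30*√g (t(g) = (6*5)*√g = 30*√g)
O(Y, R) = -75 + R
1/O(206, t(25)) = 1/(-75 + 30*√25) = 1/(-75 + 30*5) = 1/(-75 + 150) = 1/75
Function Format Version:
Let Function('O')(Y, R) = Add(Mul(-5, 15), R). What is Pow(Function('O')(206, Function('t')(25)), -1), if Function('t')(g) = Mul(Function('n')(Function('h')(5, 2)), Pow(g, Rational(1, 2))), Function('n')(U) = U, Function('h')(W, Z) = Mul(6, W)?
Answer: Rational(1, 75) ≈ 0.013333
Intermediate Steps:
Function('t')(g) = Mul(30, Pow(g, Rational(1, 2))) (Function('t')(g) = Mul(Mul(6, 5), Pow(g, Rational(1, 2))) = Mul(30, Pow(g, Rational(1, 2))))
Function('O')(Y, R) = Add(-75, R)
Pow(Function('O')(206, Function('t')(25)), -1) = Pow(Add(-75, Mul(30, Pow(25, Rational(1, 2)))), -1) = Pow(Add(-75, Mul(30, 5)), -1) = Pow(Add(-75, 150), -1) = Pow(75, -1) = Rational(1, 75)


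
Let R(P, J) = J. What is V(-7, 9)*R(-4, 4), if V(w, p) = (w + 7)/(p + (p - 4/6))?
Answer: 0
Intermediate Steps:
V(w, p) = (7 + w)/(-2/3 + 2*p) (V(w, p) = (7 + w)/(p + (p - 4*1/6)) = (7 + w)/(p + (p - 2/3)) = (7 + w)/(p + (-2/3 + p)) = (7 + w)/(-2/3 + 2*p))
V(-7, 9)*R(-4, 4) = (3*(7 - 7)/(2*(-1 + 3*9)))*4 = ((3/2)*0/(-1 + 27))*4 = ((3/2)*0/26)*4 = ((3/2)*(1/26)*0)*4 = 0*4 = 0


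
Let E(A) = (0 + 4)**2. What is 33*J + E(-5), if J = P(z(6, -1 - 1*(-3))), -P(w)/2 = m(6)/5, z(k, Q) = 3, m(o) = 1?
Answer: 14/5 ≈ 2.8000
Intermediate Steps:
E(A) = 16 (E(A) = 4**2 = 16)
P(w) = -2/5
J = -2/5 ≈ -0.40000
33*J + E(-5) = 33*(-2/5) + 16 = -66/5 + 16 = 14/5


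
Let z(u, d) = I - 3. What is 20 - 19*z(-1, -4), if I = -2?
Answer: 115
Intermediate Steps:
z(u, d) = -5 (z(u, d) = -2 - 3 = -5)
20 - 19*z(-1, -4) = 20 - 19*(-5) = 20 + 95 = 115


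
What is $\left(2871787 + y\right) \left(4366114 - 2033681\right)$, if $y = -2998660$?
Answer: $-295922772009$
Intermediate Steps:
$\left(2871787 + y\right) \left(4366114 - 2033681\right) = \left(2871787 - 2998660\right) \left(4366114 - 2033681\right) = \left(-126873\right) 2332433 = -295922772009$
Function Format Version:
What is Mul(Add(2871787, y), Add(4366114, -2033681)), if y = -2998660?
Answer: -295922772009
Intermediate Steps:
Mul(Add(2871787, y), Add(4366114, -2033681)) = Mul(Add(2871787, -2998660), Add(4366114, -2033681)) = Mul(-126873, 2332433) = -295922772009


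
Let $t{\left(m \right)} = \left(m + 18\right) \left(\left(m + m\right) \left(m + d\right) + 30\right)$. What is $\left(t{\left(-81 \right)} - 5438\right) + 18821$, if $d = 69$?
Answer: $-110979$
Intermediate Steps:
$t{\left(m \right)} = \left(18 + m\right) \left(30 + 2 m \left(69 + m\right)\right)$ ($t{\left(m \right)} = \left(m + 18\right) \left(\left(m + m\right) \left(m + 69\right) + 30\right) = \left(18 + m\right) \left(2 m \left(69 + m\right) + 30\right) = \left(18 + m\right) \left(30 + 2 m \left(69 + m\right)\right)$)
$\left(t{\left(-81 \right)} - 5438\right) + 18821 = \left(\left(540 + 2 \left(-81\right)^{3} + 174 \left(-81\right)^{2} + 2514 \left(-81\right)\right) - 5438\right) + 18821 = \left(\left(540 + 2 \left(-531441\right) + 174 \cdot 6561 - 203634\right) - 5438\right) + 18821 = \left(\left(540 - 1062882 + 1141614 - 203634\right) - 5438\right) + 18821 = \left(-124362 - 5438\right) + 18821 = -129800 + 18821 = -110979$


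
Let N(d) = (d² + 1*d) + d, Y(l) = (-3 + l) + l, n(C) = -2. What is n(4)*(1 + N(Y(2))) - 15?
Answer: -23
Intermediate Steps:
Y(l) = -3 + 2*l
N(d) = d² + 2*d (N(d) = (d² + d) + d = (d + d²) + d = d² + 2*d)
n(4)*(1 + N(Y(2))) - 15 = -2*(1 + (-3 + 2*2)*(2 + (-3 + 2*2))) - 15 = -2*(1 + (-3 + 4)*(2 + (-3 + 4))) - 15 = -2*(1 + 1*(2 + 1)) - 15 = -2*(1 + 1*3) - 15 = -2*(1 + 3) - 15 = -2*4 - 15 = -8 - 15 = -23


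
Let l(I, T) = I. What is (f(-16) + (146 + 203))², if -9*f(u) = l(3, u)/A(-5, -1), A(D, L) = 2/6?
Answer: 121104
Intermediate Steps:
A(D, L) = ⅓ (A(D, L) = 2*(⅙) = ⅓)
f(u) = -1 (f(u) = -1/(3*⅓) = -3/3 = -⅑*9 = -1)
(f(-16) + (146 + 203))² = (-1 + (146 + 203))² = (-1 + 349)² = 348² = 121104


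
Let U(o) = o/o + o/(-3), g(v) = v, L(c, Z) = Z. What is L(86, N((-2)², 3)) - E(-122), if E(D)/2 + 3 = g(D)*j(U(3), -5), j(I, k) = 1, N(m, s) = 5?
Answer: 255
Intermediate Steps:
U(o) = 1 - o/3 (U(o) = 1 + o*(-⅓) = 1 - o/3)
E(D) = -6 + 2*D (E(D) = -6 + 2*(D*1) = -6 + 2*D)
L(86, N((-2)², 3)) - E(-122) = 5 - (-6 + 2*(-122)) = 5 - (-6 - 244) = 5 - 1*(-250) = 5 + 250 = 255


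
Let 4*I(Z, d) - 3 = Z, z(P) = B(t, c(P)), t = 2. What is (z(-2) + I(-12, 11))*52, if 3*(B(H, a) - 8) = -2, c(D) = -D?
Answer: 793/3 ≈ 264.33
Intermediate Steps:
B(H, a) = 22/3 (B(H, a) = 8 + (⅓)*(-2) = 8 - ⅔ = 22/3)
z(P) = 22/3
I(Z, d) = ¾ + Z/4
(z(-2) + I(-12, 11))*52 = (22/3 + (¾ + (¼)*(-12)))*52 = (22/3 + (¾ - 3))*52 = (22/3 - 9/4)*52 = (61/12)*52 = 793/3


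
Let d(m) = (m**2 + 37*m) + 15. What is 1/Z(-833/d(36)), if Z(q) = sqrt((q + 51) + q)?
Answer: sqrt(351854661)/133127 ≈ 0.14090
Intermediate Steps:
d(m) = 15 + m**2 + 37*m
Z(q) = sqrt(51 + 2*q) (Z(q) = sqrt((51 + q) + q) = sqrt(51 + 2*q))
1/Z(-833/d(36)) = 1/(sqrt(51 + 2*(-833/(15 + 36**2 + 37*36)))) = 1/(sqrt(51 + 2*(-833/(15 + 1296 + 1332)))) = 1/(sqrt(51 + 2*(-833/2643))) = 1/(sqrt(51 - 1666/2643)) = 1/(sqrt(133127/2643)) = 1/(sqrt(351854661)/2643) = sqrt(351854661)/133127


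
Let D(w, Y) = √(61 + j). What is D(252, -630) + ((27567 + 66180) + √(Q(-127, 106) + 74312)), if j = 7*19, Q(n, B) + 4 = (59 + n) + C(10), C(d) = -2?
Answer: 93747 + √194 + √74238 ≈ 94033.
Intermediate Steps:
Q(n, B) = 53 + n (Q(n, B) = -4 + ((59 + n) - 2) = -4 + (57 + n) = 53 + n)
j = 133
D(w, Y) = √194 (D(w, Y) = √(61 + 133) = √194)
D(252, -630) + ((27567 + 66180) + √(Q(-127, 106) + 74312)) = √194 + ((27567 + 66180) + √((53 - 127) + 74312)) = √194 + (93747 + √(-74 + 74312)) = √194 + (93747 + √74238) = 93747 + √194 + √74238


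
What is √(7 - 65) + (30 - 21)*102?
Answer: 918 + I*√58 ≈ 918.0 + 7.6158*I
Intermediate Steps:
√(7 - 65) + (30 - 21)*102 = √(-58) + 9*102 = I*√58 + 918 = 918 + I*√58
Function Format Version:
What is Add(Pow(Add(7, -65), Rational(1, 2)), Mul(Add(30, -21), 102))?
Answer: Add(918, Mul(I, Pow(58, Rational(1, 2)))) ≈ Add(918.00, Mul(7.6158, I))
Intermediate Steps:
Add(Pow(Add(7, -65), Rational(1, 2)), Mul(Add(30, -21), 102)) = Add(Pow(-58, Rational(1, 2)), Mul(9, 102)) = Add(Mul(I, Pow(58, Rational(1, 2))), 918) = Add(918, Mul(I, Pow(58, Rational(1, 2))))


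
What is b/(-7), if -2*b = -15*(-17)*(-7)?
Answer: -255/2 ≈ -127.50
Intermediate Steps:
b = 1785/2 (b = -(-15*(-17))*(-7)/2 = -255*(-7)/2 = -½*(-1785) = 1785/2 ≈ 892.50)
b/(-7) = (1785/2)/(-7) = (1785/2)*(-⅐) = -255/2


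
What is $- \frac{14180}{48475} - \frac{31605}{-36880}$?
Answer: $\frac{40363759}{71510320} \approx 0.56445$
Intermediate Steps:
$- \frac{14180}{48475} - \frac{31605}{-36880} = \left(-14180\right) \frac{1}{48475} - - \frac{6321}{7376} = - \frac{2836}{9695} + \frac{6321}{7376} = \frac{40363759}{71510320}$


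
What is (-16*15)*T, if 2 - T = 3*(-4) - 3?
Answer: -4080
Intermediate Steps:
T = 17 (T = 2 - (3*(-4) - 3) = 2 - (-12 - 3) = 2 - 1*(-15) = 2 + 15 = 17)
(-16*15)*T = -16*15*17 = -240*17 = -4080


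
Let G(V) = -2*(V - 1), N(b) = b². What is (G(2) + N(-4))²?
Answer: 196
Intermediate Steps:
G(V) = 2 - 2*V (G(V) = -2*(-1 + V) = 2 - 2*V)
(G(2) + N(-4))² = ((2 - 2*2) + (-4)²)² = ((2 - 4) + 16)² = (-2 + 16)² = 14² = 196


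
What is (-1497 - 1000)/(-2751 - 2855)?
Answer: 2497/5606 ≈ 0.44542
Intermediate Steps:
(-1497 - 1000)/(-2751 - 2855) = -2497/(-5606) = -2497*(-1/5606) = 2497/5606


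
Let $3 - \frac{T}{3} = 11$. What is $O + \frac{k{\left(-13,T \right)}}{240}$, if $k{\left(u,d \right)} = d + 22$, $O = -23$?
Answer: $- \frac{2761}{120} \approx -23.008$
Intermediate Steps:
$T = -24$ ($T = 9 - 33 = -24$)
$k{\left(u,d \right)} = 22 + d$
$O + \frac{k{\left(-13,T \right)}}{240} = -23 + \frac{22 - 24}{240} = -23 - \frac{1}{120} = - \frac{2761}{120}$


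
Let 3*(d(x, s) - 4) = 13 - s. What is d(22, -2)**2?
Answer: 81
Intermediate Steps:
d(x, s) = 25/3 - s/3 (d(x, s) = 4 + (13 - s)/3 = 4 + (13/3 - s/3) = 25/3 - s/3)
d(22, -2)**2 = (25/3 - 1/3*(-2))**2 = (25/3 + 2/3)**2 = 9**2 = 81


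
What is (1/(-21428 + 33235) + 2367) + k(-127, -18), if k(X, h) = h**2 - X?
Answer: 33272127/11807 ≈ 2818.0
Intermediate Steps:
(1/(-21428 + 33235) + 2367) + k(-127, -18) = (1/(-21428 + 33235) + 2367) + ((-18)**2 - 1*(-127)) = (1/11807 + 2367) + (324 + 127) = (1/11807 + 2367) + 451 = 27947170/11807 + 451 = 33272127/11807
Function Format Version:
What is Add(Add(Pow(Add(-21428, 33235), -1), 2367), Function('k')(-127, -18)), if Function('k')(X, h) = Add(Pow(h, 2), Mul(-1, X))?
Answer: Rational(33272127, 11807) ≈ 2818.0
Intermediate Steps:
Add(Add(Pow(Add(-21428, 33235), -1), 2367), Function('k')(-127, -18)) = Add(Add(Pow(Add(-21428, 33235), -1), 2367), Add(Pow(-18, 2), Mul(-1, -127))) = Add(Add(Pow(11807, -1), 2367), Add(324, 127)) = Add(Add(Rational(1, 11807), 2367), 451) = Add(Rational(27947170, 11807), 451) = Rational(33272127, 11807)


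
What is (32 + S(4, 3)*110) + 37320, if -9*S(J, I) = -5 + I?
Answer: 336388/9 ≈ 37376.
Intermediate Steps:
S(J, I) = 5/9 - I/9 (S(J, I) = -(-5 + I)/9 = 5/9 - I/9)
(32 + S(4, 3)*110) + 37320 = (32 + (5/9 - ⅑*3)*110) + 37320 = (32 + (5/9 - ⅓)*110) + 37320 = (32 + (2/9)*110) + 37320 = (32 + 220/9) + 37320 = 508/9 + 37320 = 336388/9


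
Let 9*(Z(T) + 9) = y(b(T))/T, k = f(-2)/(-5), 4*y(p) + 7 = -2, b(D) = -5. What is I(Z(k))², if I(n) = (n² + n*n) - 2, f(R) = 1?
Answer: 893025/64 ≈ 13954.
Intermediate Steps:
y(p) = -9/4 (y(p) = -7/4 + (¼)*(-2) = -7/4 - ½ = -9/4)
k = -⅕ (k = 1/(-5) = 1*(-⅕) = -⅕ ≈ -0.20000)
Z(T) = -9 - 1/(4*T) (Z(T) = -9 + (-9/(4*T))/9 = -9 - 1/(4*T))
I(n) = -2 + 2*n² (I(n) = (n² + n²) - 2 = 2*n² - 2 = -2 + 2*n²)
I(Z(k))² = (-2 + 2*(-9 - 1/(4*(-⅕)))²)² = (-2 + 2*(-9 - ¼*(-5))²)² = (-2 + 2*(-9 + 5/4)²)² = (-2 + 2*(-31/4)²)² = (-2 + 2*(961/16))² = (-2 + 961/8)² = (945/8)² = 893025/64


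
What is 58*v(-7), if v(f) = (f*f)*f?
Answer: -19894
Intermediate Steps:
v(f) = f³ (v(f) = f²*f = f³)
58*v(-7) = 58*(-7)³ = 58*(-343) = -19894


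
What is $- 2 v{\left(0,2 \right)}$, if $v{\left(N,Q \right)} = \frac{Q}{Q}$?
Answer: $-2$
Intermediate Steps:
$v{\left(N,Q \right)} = 1$
$- 2 v{\left(0,2 \right)} = \left(-2\right) 1 = -2$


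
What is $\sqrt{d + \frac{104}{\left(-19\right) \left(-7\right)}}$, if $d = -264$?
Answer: $\frac{8 i \sqrt{72751}}{133} \approx 16.224 i$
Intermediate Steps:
$\sqrt{d + \frac{104}{\left(-19\right) \left(-7\right)}} = \sqrt{-264 + \frac{104}{\left(-19\right) \left(-7\right)}} = \sqrt{-264 + \frac{104}{133}} = \sqrt{- \frac{35008}{133}} = \frac{8 i \sqrt{72751}}{133}$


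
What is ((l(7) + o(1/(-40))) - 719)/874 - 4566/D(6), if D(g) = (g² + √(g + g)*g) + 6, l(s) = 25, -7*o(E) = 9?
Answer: -32770665/226366 + 1522*√3/37 ≈ -73.520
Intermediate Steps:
o(E) = -9/7 (o(E) = -⅐*9 = -9/7)
D(g) = 6 + g² + √2*g^(3/2) (D(g) = (g² + √(2*g)*g) + 6 = (g² + (√2*√g)*g) + 6 = (g² + √2*g^(3/2)) + 6 = 6 + g² + √2*g^(3/2))
((l(7) + o(1/(-40))) - 719)/874 - 4566/D(6) = ((25 - 9/7) - 719)/874 - 4566/(6 + 6² + √2*6^(3/2)) = (166/7 - 719)*(1/874) - 4566/(6 + 36 + √2*(6*√6)) = -4867/7*1/874 - 4566/(6 + 36 + 12*√3) = -4867/6118 - 4566/(42 + 12*√3)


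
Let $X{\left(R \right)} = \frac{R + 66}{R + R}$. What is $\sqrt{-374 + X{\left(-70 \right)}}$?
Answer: $\frac{i \sqrt{458115}}{35} \approx 19.338 i$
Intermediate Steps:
$X{\left(R \right)} = \frac{66 + R}{2 R}$
$\sqrt{-374 + X{\left(-70 \right)}} = \sqrt{-374 + \frac{66 - 70}{2 \left(-70\right)}} = \sqrt{-374 + \frac{1}{2} \left(- \frac{1}{70}\right) \left(-4\right)} = \sqrt{-374 + \frac{1}{35}} = \sqrt{- \frac{13089}{35}} = \frac{i \sqrt{458115}}{35}$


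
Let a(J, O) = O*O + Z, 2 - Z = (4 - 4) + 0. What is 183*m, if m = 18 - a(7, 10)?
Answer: -15372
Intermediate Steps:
Z = 2 (Z = 2 - ((4 - 4) + 0) = 2 - (0 + 0) = 2 - 1*0 = 2 + 0 = 2)
a(J, O) = 2 + O**2 (a(J, O) = O*O + 2 = O**2 + 2 = 2 + O**2)
m = -84 (m = 18 - (2 + 10**2) = 18 - (2 + 100) = 18 - 1*102 = 18 - 102 = -84)
183*m = 183*(-84) = -15372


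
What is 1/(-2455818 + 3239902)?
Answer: 1/784084 ≈ 1.2754e-6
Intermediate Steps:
1/(-2455818 + 3239902) = 1/784084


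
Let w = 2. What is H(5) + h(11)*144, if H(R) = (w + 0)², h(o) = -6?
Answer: -860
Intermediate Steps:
H(R) = 4 (H(R) = (2 + 0)² = 2² = 4)
H(5) + h(11)*144 = 4 - 6*144 = 4 - 864 = -860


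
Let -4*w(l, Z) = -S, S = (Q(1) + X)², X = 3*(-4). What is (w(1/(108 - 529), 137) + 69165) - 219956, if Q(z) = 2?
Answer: -150766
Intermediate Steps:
X = -12
S = 100 (S = (2 - 12)² = (-10)² = 100)
w(l, Z) = 25 (w(l, Z) = -(-1)*100/4 = -¼*(-100) = 25)
(w(1/(108 - 529), 137) + 69165) - 219956 = (25 + 69165) - 219956 = 69190 - 219956 = -150766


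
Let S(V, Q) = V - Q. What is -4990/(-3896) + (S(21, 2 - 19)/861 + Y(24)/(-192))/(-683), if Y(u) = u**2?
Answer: 1472174845/1145546724 ≈ 1.2851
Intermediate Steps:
-4990/(-3896) + (S(21, 2 - 19)/861 + Y(24)/(-192))/(-683) = -4990/(-3896) + ((21 - (2 - 19))/861 + 24**2/(-192))/(-683) = -4990*(-1/3896) + ((21 - 1*(-17))*(1/861) + 576*(-1/192))*(-1/683) = 2495/1948 + ((21 + 17)*(1/861) - 3)*(-1/683) = 2495/1948 + (38*(1/861) - 3)*(-1/683) = 2495/1948 + (38/861 - 3)*(-1/683) = 2495/1948 - 2545/861*(-1/683) = 2495/1948 + 2545/588063 = 1472174845/1145546724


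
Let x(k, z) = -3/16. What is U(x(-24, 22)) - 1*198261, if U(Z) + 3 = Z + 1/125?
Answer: -396528359/2000 ≈ -1.9826e+5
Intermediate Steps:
x(k, z) = -3/16 (x(k, z) = -3*1/16 = -3/16)
U(Z) = -374/125 + Z (U(Z) = -3 + (Z + 1/125) = -3 + (1/125 + Z) = -374/125 + Z)
U(x(-24, 22)) - 1*198261 = (-374/125 - 3/16) - 1*198261 = -6359/2000 - 198261 = -396528359/2000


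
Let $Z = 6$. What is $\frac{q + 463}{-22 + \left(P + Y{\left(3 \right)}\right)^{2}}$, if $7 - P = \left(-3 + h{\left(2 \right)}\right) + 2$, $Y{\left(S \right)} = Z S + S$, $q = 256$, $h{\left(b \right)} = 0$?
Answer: $\frac{719}{819} \approx 0.8779$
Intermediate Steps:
$Y{\left(S \right)} = 7 S$ ($Y{\left(S \right)} = 6 S + S = 7 S$)
$P = 8$ ($P = 7 - \left(\left(-3 + 0\right) + 2\right) = 7 - \left(-3 + 2\right) = 7 - -1 = 7 + 1 = 8$)
$\frac{q + 463}{-22 + \left(P + Y{\left(3 \right)}\right)^{2}} = \frac{256 + 463}{-22 + \left(8 + 7 \cdot 3\right)^{2}} = \frac{719}{-22 + \left(8 + 21\right)^{2}} = \frac{719}{-22 + 29^{2}} = \frac{719}{-22 + 841} = \frac{719}{819}$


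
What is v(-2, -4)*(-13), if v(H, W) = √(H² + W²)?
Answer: -26*√5 ≈ -58.138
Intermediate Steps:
v(-2, -4)*(-13) = √((-2)² + (-4)²)*(-13) = √(4 + 16)*(-13) = √20*(-13) = (2*√5)*(-13) = -26*√5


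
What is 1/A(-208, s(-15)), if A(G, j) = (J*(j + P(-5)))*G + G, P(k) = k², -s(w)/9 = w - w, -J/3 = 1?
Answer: 1/15392 ≈ 6.4969e-5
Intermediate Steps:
J = -3 (J = -3*1 = -3)
s(w) = 0 (s(w) = -9*(w - w) = -9*0 = 0)
A(G, j) = G + G*(-75 - 3*j) (A(G, j) = (-3*(j + (-5)²))*G + G = (-3*(j + 25))*G + G = (-3*(25 + j))*G + G = (-75 - 3*j)*G + G = G*(-75 - 3*j) + G = G + G*(-75 - 3*j))
1/A(-208, s(-15)) = 1/(-1*(-208)*(74 + 3*0)) = 1/(-1*(-208)*(74 + 0)) = 1/(-1*(-208)*74) = 1/15392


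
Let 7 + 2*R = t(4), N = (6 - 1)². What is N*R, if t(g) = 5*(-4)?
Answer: -675/2 ≈ -337.50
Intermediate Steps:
N = 25 (N = 5² = 25)
t(g) = -20
R = -27/2 (R = -7/2 + (½)*(-20) = -7/2 - 10 = -27/2 ≈ -13.500)
N*R = 25*(-27/2) = -675/2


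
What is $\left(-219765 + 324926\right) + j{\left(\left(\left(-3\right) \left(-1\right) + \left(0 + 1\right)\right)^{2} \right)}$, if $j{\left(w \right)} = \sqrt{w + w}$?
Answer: $105161 + 4 \sqrt{2} \approx 1.0517 \cdot 10^{5}$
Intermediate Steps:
$j{\left(w \right)} = \sqrt{2} \sqrt{w}$ ($j{\left(w \right)} = \sqrt{2 w} = \sqrt{2} \sqrt{w}$)
$\left(-219765 + 324926\right) + j{\left(\left(\left(-3\right) \left(-1\right) + \left(0 + 1\right)\right)^{2} \right)} = \left(-219765 + 324926\right) + \sqrt{2} \sqrt{\left(\left(-3\right) \left(-1\right) + \left(0 + 1\right)\right)^{2}} = 105161 + \sqrt{2} \sqrt{\left(3 + 1\right)^{2}} = 105161 + \sqrt{2} \sqrt{4^{2}} = 105161 + \sqrt{2} \sqrt{16} = 105161 + \sqrt{2} \cdot 4 = 105161 + 4 \sqrt{2}$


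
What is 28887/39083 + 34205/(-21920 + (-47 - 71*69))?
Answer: -29513467/55263362 ≈ -0.53405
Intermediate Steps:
28887/39083 + 34205/(-21920 + (-47 - 71*69)) = 28887*(1/39083) + 34205/(-21920 + (-47 - 4899)) = 28887/39083 + 34205/(-21920 - 4946) = 28887/39083 + 34205/(-26866) = 28887/39083 + 34205*(-1/26866) = 28887/39083 - 34205/26866 = -29513467/55263362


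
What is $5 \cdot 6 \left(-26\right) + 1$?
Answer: $-779$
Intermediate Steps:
$5 \cdot 6 \left(-26\right) + 1 = 30 \left(-26\right) + 1 = -780 + 1 = -779$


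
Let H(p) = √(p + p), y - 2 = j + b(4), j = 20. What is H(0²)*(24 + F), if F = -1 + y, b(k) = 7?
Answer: 0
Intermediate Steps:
y = 29 (y = 2 + (20 + 7) = 2 + 27 = 29)
H(p) = √2*√p (H(p) = √(2*p) = √2*√p)
F = 28 (F = -1 + 29 = 28)
H(0²)*(24 + F) = (√2*√(0²))*(24 + 28) = (√2*√0)*52 = (√2*0)*52 = 0*52 = 0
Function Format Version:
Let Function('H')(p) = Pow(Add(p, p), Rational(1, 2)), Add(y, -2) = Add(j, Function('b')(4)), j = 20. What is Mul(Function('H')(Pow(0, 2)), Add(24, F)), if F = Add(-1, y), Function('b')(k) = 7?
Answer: 0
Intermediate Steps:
y = 29 (y = Add(2, Add(20, 7)) = Add(2, 27) = 29)
Function('H')(p) = Mul(Pow(2, Rational(1, 2)), Pow(p, Rational(1, 2))) (Function('H')(p) = Pow(Mul(2, p), Rational(1, 2)) = Mul(Pow(2, Rational(1, 2)), Pow(p, Rational(1, 2))))
F = 28 (F = Add(-1, 29) = 28)
Mul(Function('H')(Pow(0, 2)), Add(24, F)) = Mul(Mul(Pow(2, Rational(1, 2)), Pow(Pow(0, 2), Rational(1, 2))), Add(24, 28)) = Mul(Mul(Pow(2, Rational(1, 2)), Pow(0, Rational(1, 2))), 52) = Mul(Mul(Pow(2, Rational(1, 2)), 0), 52) = Mul(0, 52) = 0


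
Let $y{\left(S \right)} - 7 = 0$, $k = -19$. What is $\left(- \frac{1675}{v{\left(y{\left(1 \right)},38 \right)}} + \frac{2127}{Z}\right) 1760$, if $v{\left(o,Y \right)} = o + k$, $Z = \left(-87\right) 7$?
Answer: $\frac{145867480}{609} \approx 2.3952 \cdot 10^{5}$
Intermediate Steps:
$y{\left(S \right)} = 7$ ($y{\left(S \right)} = 7 + 0 = 7$)
$Z = -609$
$v{\left(o,Y \right)} = -19 + o$ ($v{\left(o,Y \right)} = o - 19 = -19 + o$)
$\left(- \frac{1675}{v{\left(y{\left(1 \right)},38 \right)}} + \frac{2127}{Z}\right) 1760 = \left(- \frac{1675}{-19 + 7} + \frac{2127}{-609}\right) 1760 = \left(- \frac{1675}{-12} + 2127 \left(- \frac{1}{609}\right)\right) 1760 = \left(\left(-1675\right) \left(- \frac{1}{12}\right) - \frac{709}{203}\right) 1760 = \left(\frac{1675}{12} - \frac{709}{203}\right) 1760 = \frac{331517}{2436} \cdot 1760 = \frac{145867480}{609}$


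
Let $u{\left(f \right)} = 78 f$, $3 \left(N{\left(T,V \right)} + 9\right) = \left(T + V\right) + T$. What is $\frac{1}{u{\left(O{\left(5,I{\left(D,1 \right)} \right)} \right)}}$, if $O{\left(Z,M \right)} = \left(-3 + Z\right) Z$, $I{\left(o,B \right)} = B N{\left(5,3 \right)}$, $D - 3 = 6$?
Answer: $\frac{1}{780} \approx 0.0012821$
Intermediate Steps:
$D = 9$ ($D = 3 + 6 = 9$)
$N{\left(T,V \right)} = -9 + \frac{V}{3} + \frac{2 T}{3}$ ($N{\left(T,V \right)} = -9 + \frac{\left(T + V\right) + T}{3} = -9 + \frac{V + 2 T}{3} = -9 + \left(\frac{V}{3} + \frac{2 T}{3}\right) = -9 + \frac{V}{3} + \frac{2 T}{3}$)
$I{\left(o,B \right)} = - \frac{14 B}{3}$ ($I{\left(o,B \right)} = B \left(-9 + \frac{1}{3} \cdot 3 + \frac{2}{3} \cdot 5\right) = B \left(-9 + 1 + \frac{10}{3}\right) = B \left(- \frac{14}{3}\right) = - \frac{14 B}{3}$)
$O{\left(Z,M \right)} = Z \left(-3 + Z\right)$
$\frac{1}{u{\left(O{\left(5,I{\left(D,1 \right)} \right)} \right)}} = \frac{1}{78 \cdot 5 \left(-3 + 5\right)} = \frac{1}{78 \cdot 5 \cdot 2} = \frac{1}{78 \cdot 10} = \frac{1}{780}$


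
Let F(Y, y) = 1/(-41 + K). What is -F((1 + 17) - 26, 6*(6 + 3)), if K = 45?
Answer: -1/4 ≈ -0.25000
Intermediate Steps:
F(Y, y) = 1/4 (F(Y, y) = 1/(-41 + 45) = 1/4)
-F((1 + 17) - 26, 6*(6 + 3)) = -1*1/4 = -1/4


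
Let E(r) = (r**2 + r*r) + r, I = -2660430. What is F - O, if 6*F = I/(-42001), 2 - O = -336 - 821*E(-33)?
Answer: -73979403978/42001 ≈ -1.7614e+6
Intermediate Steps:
E(r) = r + 2*r**2 (E(r) = (r**2 + r**2) + r = 2*r**2 + r = r + 2*r**2)
O = 1761383 (O = 2 - (-336 - (-27093)*(1 + 2*(-33))) = 2 - (-336 - (-27093)*(1 - 66)) = 2 - (-336 - (-27093)*(-65)) = 2 - (-336 - 821*2145) = 2 - (-336 - 1761045) = 2 - 1*(-1761381) = 2 + 1761381 = 1761383)
F = 443405/42001 (F = (-2660430/(-42001))/6 = (-2660430*(-1/42001))/6 = (1/6)*(2660430/42001) = 443405/42001 ≈ 10.557)
F - O = 443405/42001 - 1*1761383 = 443405/42001 - 1761383 = -73979403978/42001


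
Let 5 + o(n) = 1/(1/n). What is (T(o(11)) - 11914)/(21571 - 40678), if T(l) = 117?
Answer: 11797/19107 ≈ 0.61742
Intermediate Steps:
o(n) = -5 + n (o(n) = -5 + 1/(1/n) = -5 + n)
(T(o(11)) - 11914)/(21571 - 40678) = (117 - 11914)/(21571 - 40678) = -11797/(-19107) = -11797*(-1/19107) = 11797/19107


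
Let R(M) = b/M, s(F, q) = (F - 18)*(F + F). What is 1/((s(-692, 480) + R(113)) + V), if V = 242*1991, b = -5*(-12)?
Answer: 113/165484266 ≈ 6.8284e-7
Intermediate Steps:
b = 60
s(F, q) = 2*F*(-18 + F) (s(F, q) = (-18 + F)*(2*F) = 2*F*(-18 + F))
V = 481822
R(M) = 60/M
1/((s(-692, 480) + R(113)) + V) = 1/((2*(-692)*(-18 - 692) + 60/113) + 481822) = 1/((2*(-692)*(-710) + 60*(1/113)) + 481822) = 1/((982640 + 60/113) + 481822) = 1/(111038380/113 + 481822) = 1/(165484266/113) = 113/165484266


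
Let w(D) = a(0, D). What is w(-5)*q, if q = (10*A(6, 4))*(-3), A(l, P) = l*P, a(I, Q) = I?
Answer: 0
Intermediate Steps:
A(l, P) = P*l
q = -720 (q = (10*(4*6))*(-3) = (10*24)*(-3) = 240*(-3) = -720)
w(D) = 0
w(-5)*q = 0*(-720) = 0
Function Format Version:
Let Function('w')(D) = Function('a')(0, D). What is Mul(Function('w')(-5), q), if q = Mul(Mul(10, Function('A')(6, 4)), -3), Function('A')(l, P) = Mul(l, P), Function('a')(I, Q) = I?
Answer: 0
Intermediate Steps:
Function('A')(l, P) = Mul(P, l)
q = -720 (q = Mul(Mul(10, Mul(4, 6)), -3) = Mul(Mul(10, 24), -3) = Mul(240, -3) = -720)
Function('w')(D) = 0
Mul(Function('w')(-5), q) = Mul(0, -720) = 0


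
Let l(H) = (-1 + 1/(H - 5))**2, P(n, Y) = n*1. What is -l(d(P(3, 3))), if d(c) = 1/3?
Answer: -289/196 ≈ -1.4745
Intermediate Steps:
P(n, Y) = n
d(c) = 1/3 (d(c) = 1*(1/3) = 1/3)
l(H) = (-1 + 1/(-5 + H))**2
-l(d(P(3, 3))) = -(-6 + 1/3)**2/(-5 + 1/3)**2 = -(-17/3)**2/(-14/3)**2 = -289*9/(9*196) = -1*289/196 = -289/196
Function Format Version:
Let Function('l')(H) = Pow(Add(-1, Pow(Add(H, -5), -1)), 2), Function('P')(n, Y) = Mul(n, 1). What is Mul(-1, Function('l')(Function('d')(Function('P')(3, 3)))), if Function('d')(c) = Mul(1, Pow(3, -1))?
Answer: Rational(-289, 196) ≈ -1.4745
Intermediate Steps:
Function('P')(n, Y) = n
Function('d')(c) = Rational(1, 3) (Function('d')(c) = Mul(1, Rational(1, 3)) = Rational(1, 3))
Function('l')(H) = Pow(Add(-1, Pow(Add(-5, H), -1)), 2)
Mul(-1, Function('l')(Function('d')(Function('P')(3, 3)))) = Mul(-1, Mul(Pow(Add(-6, Rational(1, 3)), 2), Pow(Add(-5, Rational(1, 3)), -2))) = Mul(-1, Mul(Pow(Rational(-17, 3), 2), Pow(Rational(-14, 3), -2))) = Mul(-1, Mul(Rational(289, 9), Rational(9, 196))) = Mul(-1, Rational(289, 196)) = Rational(-289, 196)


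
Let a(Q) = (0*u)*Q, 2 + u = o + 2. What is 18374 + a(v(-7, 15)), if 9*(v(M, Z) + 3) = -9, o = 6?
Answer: 18374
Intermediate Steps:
v(M, Z) = -4 (v(M, Z) = -3 + (⅑)*(-9) = -3 - 1 = -4)
u = 6 (u = -2 + (6 + 2) = -2 + 8 = 6)
a(Q) = 0 (a(Q) = (0*6)*Q = 0*Q = 0)
18374 + a(v(-7, 15)) = 18374 + 0 = 18374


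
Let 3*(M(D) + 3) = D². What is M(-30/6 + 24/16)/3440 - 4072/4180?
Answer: -8401891/8627520 ≈ -0.97385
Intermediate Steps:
M(D) = -3 + D²/3
M(-30/6 + 24/16)/3440 - 4072/4180 = (-3 + (-30/6 + 24/16)²/3)/3440 - 4072/4180 = (-3 + (-30*⅙ + 24*(1/16))²/3)*(1/3440) - 4072*1/4180 = (-3 + (-5 + 3/2)²/3)*(1/3440) - 1018/1045 = (-3 + (-7/2)²/3)*(1/3440) - 1018/1045 = (-3 + (⅓)*(49/4))*(1/3440) - 1018/1045 = (-3 + 49/12)*(1/3440) - 1018/1045 = (13/12)*(1/3440) - 1018/1045 = 13/41280 - 1018/1045 = -8401891/8627520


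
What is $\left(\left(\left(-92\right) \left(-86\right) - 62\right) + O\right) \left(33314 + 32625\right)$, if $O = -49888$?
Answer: $-2771943682$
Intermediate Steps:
$\left(\left(\left(-92\right) \left(-86\right) - 62\right) + O\right) \left(33314 + 32625\right) = \left(\left(\left(-92\right) \left(-86\right) - 62\right) - 49888\right) \left(33314 + 32625\right) = \left(\left(7912 - 62\right) - 49888\right) 65939 = \left(7850 - 49888\right) 65939 = \left(-42038\right) 65939 = -2771943682$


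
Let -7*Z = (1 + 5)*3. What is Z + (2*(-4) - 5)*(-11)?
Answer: 983/7 ≈ 140.43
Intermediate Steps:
Z = -18/7 (Z = -(1 + 5)*3/7 = -6*3/7 = -1/7*18 = -18/7 ≈ -2.5714)
Z + (2*(-4) - 5)*(-11) = -18/7 + (2*(-4) - 5)*(-11) = -18/7 + (-8 - 5)*(-11) = -18/7 - 13*(-11) = -18/7 + 143 = 983/7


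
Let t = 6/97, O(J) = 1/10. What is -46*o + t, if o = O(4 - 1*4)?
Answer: -2201/485 ≈ -4.5381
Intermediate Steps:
O(J) = 1/10
o = 1/10 ≈ 0.10000
t = 6/97 (t = 6*(1/97) = 6/97 ≈ 0.061856)
-46*o + t = -46*1/10 + 6/97 = -23/5 + 6/97 = -2201/485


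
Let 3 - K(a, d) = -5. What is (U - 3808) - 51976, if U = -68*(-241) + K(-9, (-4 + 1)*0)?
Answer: -39388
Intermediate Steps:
K(a, d) = 8 (K(a, d) = 3 - 1*(-5) = 3 + 5 = 8)
U = 16396 (U = -68*(-241) + 8 = 16388 + 8 = 16396)
(U - 3808) - 51976 = (16396 - 3808) - 51976 = 12588 - 51976 = -39388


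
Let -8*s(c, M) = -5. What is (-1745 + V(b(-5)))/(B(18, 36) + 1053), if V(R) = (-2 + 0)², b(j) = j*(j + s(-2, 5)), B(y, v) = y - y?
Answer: -1741/1053 ≈ -1.6534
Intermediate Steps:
s(c, M) = 5/8 (s(c, M) = -⅛*(-5) = 5/8)
B(y, v) = 0
b(j) = j*(5/8 + j) (b(j) = j*(j + 5/8) = j*(5/8 + j))
V(R) = 4 (V(R) = (-2)² = 4)
(-1745 + V(b(-5)))/(B(18, 36) + 1053) = (-1745 + 4)/(0 + 1053) = -1741/1053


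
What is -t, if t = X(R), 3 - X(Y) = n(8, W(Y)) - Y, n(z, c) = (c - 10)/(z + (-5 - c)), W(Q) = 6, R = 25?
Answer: -80/3 ≈ -26.667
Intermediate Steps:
n(z, c) = (-10 + c)/(-5 + z - c)
X(Y) = 5/3 + Y (X(Y) = 3 - ((10 - 1*6)/(5 + 6 - 1*8) - Y) = 3 - ((10 - 6)/(5 + 6 - 8) - Y) = 3 - (4/3 - Y) = 3 + (-4/3 + Y) = 5/3 + Y)
t = 80/3 (t = 5/3 + 25 = 80/3 ≈ 26.667)
-t = -1*80/3 = -80/3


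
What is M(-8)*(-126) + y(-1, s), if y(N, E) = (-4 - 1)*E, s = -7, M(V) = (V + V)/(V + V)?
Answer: -91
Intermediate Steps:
M(V) = 1 (M(V) = (2*V)/((2*V)) = (2*V)*(1/(2*V)) = 1)
y(N, E) = -5*E
M(-8)*(-126) + y(-1, s) = 1*(-126) - 5*(-7) = -126 + 35 = -91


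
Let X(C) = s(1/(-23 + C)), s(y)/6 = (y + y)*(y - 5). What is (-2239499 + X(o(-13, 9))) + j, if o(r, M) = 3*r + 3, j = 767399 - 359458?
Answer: -6375649846/3481 ≈ -1.8316e+6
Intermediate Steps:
j = 407941
o(r, M) = 3 + 3*r
s(y) = 12*y*(-5 + y) (s(y) = 6*((y + y)*(y - 5)) = 6*((2*y)*(-5 + y)) = 6*(2*y*(-5 + y)) = 12*y*(-5 + y))
X(C) = 12*(-5 + 1/(-23 + C))/(-23 + C)
(-2239499 + X(o(-13, 9))) + j = (-2239499 + 12*(116 - 5*(3 + 3*(-13)))/(-23 + (3 + 3*(-13)))**2) + 407941 = (-2239499 + 12*(116 - 5*(3 - 39))/(-23 + (3 - 39))**2) + 407941 = (-2239499 + 12*(116 - 5*(-36))/(-23 - 36)**2) + 407941 = (-2239499 + 12*(116 + 180)/(-59)**2) + 407941 = (-2239499 + 12*(1/3481)*296) + 407941 = (-2239499 + 3552/3481) + 407941 = -7795692467/3481 + 407941 = -6375649846/3481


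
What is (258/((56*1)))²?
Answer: 16641/784 ≈ 21.226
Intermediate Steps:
(258/((56*1)))² = (258/56)² = (258*(1/56))² = (129/28)² = 16641/784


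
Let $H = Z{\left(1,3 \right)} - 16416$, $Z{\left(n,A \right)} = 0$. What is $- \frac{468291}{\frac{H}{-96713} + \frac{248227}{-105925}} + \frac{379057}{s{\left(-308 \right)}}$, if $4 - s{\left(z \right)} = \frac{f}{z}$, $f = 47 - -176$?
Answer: $\frac{9579876802029862981}{32399813489205} \approx 2.9568 \cdot 10^{5}$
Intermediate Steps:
$f = 223$ ($f = 47 + 176 = 223$)
$s{\left(z \right)} = 4 - \frac{223}{z}$
$H = -16416$ ($H = 0 - 16416 = -16416$)
$- \frac{468291}{\frac{H}{-96713} + \frac{248227}{-105925}} + \frac{379057}{s{\left(-308 \right)}} = - \frac{468291}{- \frac{16416}{-96713} + \frac{248227}{-105925}} + \frac{379057}{4 - \frac{223}{-308}} = - \frac{468291}{\left(-16416\right) \left(- \frac{1}{96713}\right) + 248227 \left(- \frac{1}{105925}\right)} + \frac{379057}{4 - - \frac{223}{308}} = - \frac{468291}{\frac{16416}{96713} - \frac{248227}{105925}} + \frac{379057}{4 + \frac{223}{308}} = - \frac{468291}{- \frac{22267913051}{10244324525}} + \frac{379057}{\frac{1455}{308}} = \left(-468291\right) \left(- \frac{10244324525}{22267913051}\right) + 379057 \cdot \frac{308}{1455} = \frac{4797324976136775}{22267913051} + \frac{116749556}{1455} = \frac{9579876802029862981}{32399813489205}$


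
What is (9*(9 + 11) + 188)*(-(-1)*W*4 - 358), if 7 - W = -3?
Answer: -117024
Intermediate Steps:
W = 10 (W = 7 - 1*(-3) = 7 + 3 = 10)
(9*(9 + 11) + 188)*(-(-1)*W*4 - 358) = (9*(9 + 11) + 188)*(-(-1)*10*4 - 358) = (9*20 + 188)*(-1*(-10)*4 - 358) = (180 + 188)*(10*4 - 358) = 368*(40 - 358) = 368*(-318) = -117024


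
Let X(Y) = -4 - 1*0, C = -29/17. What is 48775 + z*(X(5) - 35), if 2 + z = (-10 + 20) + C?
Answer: 825002/17 ≈ 48530.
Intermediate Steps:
C = -29/17 (C = -29*1/17 = -29/17 ≈ -1.7059)
X(Y) = -4 (X(Y) = -4 + 0 = -4)
z = 107/17 (z = -2 + ((-10 + 20) - 29/17) = -2 + (10 - 29/17) = -2 + 141/17 = 107/17 ≈ 6.2941)
48775 + z*(X(5) - 35) = 48775 + 107*(-4 - 35)/17 = 48775 + (107/17)*(-39) = 48775 - 4173/17 = 825002/17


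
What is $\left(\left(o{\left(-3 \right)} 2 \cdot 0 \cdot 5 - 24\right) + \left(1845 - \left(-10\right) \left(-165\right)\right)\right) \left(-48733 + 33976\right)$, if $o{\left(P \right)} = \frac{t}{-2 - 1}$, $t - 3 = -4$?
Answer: $-2523447$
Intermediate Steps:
$t = -1$ ($t = 3 - 4 = -1$)
$o{\left(P \right)} = \frac{1}{3}$ ($o{\left(P \right)} = - \frac{1}{-2 - 1} = - \frac{1}{-3} = \left(-1\right) \left(- \frac{1}{3}\right) = \frac{1}{3}$)
$\left(\left(o{\left(-3 \right)} 2 \cdot 0 \cdot 5 - 24\right) + \left(1845 - \left(-10\right) \left(-165\right)\right)\right) \left(-48733 + 33976\right) = \left(\left(\frac{2 \cdot 0 \cdot 5}{3} - 24\right) + \left(1845 - \left(-10\right) \left(-165\right)\right)\right) \left(-48733 + 33976\right) = \left(\left(\frac{0 \cdot 5}{3} - 24\right) + \left(1845 - 1650\right)\right) \left(-14757\right) = \left(\left(\frac{1}{3} \cdot 0 - 24\right) + \left(1845 - 1650\right)\right) \left(-14757\right) = \left(\left(0 - 24\right) + 195\right) \left(-14757\right) = \left(-24 + 195\right) \left(-14757\right) = 171 \left(-14757\right) = -2523447$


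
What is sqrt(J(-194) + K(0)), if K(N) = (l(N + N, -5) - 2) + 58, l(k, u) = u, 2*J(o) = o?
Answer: I*sqrt(46) ≈ 6.7823*I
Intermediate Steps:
J(o) = o/2
K(N) = 51 (K(N) = (-5 - 2) + 58 = -7 + 58 = 51)
sqrt(J(-194) + K(0)) = sqrt((1/2)*(-194) + 51) = sqrt(-97 + 51) = sqrt(-46) = I*sqrt(46)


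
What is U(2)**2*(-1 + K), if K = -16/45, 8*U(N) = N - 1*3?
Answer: -61/2880 ≈ -0.021181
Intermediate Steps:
U(N) = -3/8 + N/8 (U(N) = (N - 1*3)/8 = (N - 3)/8 = (-3 + N)/8 = -3/8 + N/8)
K = -16/45 (K = -16*1/45 = -16/45 ≈ -0.35556)
U(2)**2*(-1 + K) = (-3/8 + (1/8)*2)**2*(-1 - 16/45) = (-3/8 + 1/4)**2*(-61/45) = (-1/8)**2*(-61/45) = (1/64)*(-61/45) = -61/2880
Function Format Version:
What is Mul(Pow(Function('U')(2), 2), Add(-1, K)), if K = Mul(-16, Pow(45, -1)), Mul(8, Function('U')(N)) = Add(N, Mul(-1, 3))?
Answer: Rational(-61, 2880) ≈ -0.021181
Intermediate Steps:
Function('U')(N) = Add(Rational(-3, 8), Mul(Rational(1, 8), N)) (Function('U')(N) = Mul(Rational(1, 8), Add(N, Mul(-1, 3))) = Mul(Rational(1, 8), Add(N, -3)) = Mul(Rational(1, 8), Add(-3, N)) = Add(Rational(-3, 8), Mul(Rational(1, 8), N)))
K = Rational(-16, 45) (K = Mul(-16, Rational(1, 45)) = Rational(-16, 45) ≈ -0.35556)
Mul(Pow(Function('U')(2), 2), Add(-1, K)) = Mul(Pow(Add(Rational(-3, 8), Mul(Rational(1, 8), 2)), 2), Add(-1, Rational(-16, 45))) = Mul(Pow(Add(Rational(-3, 8), Rational(1, 4)), 2), Rational(-61, 45)) = Mul(Pow(Rational(-1, 8), 2), Rational(-61, 45)) = Mul(Rational(1, 64), Rational(-61, 45)) = Rational(-61, 2880)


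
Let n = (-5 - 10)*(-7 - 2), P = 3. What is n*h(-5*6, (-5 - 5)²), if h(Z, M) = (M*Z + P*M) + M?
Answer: -351000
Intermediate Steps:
h(Z, M) = 4*M + M*Z (h(Z, M) = (M*Z + 3*M) + M = (3*M + M*Z) + M = 4*M + M*Z)
n = 135 (n = -15*(-9) = 135)
n*h(-5*6, (-5 - 5)²) = 135*((-5 - 5)²*(4 - 5*6)) = 135*((-10)²*(4 - 30)) = 135*(100*(-26)) = 135*(-2600) = -351000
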